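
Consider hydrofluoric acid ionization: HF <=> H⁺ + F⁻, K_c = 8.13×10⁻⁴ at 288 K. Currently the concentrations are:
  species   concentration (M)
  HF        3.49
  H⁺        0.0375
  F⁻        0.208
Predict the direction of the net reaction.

toward reactants

Q_c = [H⁺]·[F⁻] / [HF] = (0.0375)·(0.208) / (3.49) = 0.00223
Q_c = 0.00223 > K_c = 8.13×10⁻⁴, so the reverse reaction proceeds.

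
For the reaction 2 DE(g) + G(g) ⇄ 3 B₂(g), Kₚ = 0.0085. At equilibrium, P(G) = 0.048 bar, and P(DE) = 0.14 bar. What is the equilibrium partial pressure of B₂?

At equilibrium, Kₚ = P(B₂)³ / (P(DE)²·P(G)) = 0.0085.
(P(B₂))³ / ((0.14)²·(0.048)) = 0.0085
P(B₂)³ = 8.00×10⁻⁶ ⇒ P(B₂) = 0.020 bar

P(B₂) = 0.020 bar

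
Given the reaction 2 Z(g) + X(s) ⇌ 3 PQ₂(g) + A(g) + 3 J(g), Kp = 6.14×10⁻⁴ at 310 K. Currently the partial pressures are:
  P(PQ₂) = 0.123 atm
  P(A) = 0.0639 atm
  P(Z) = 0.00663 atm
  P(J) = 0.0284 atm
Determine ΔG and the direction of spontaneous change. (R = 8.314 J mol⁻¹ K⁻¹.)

(X is a pure solid — omitted from Qp.)
Qp = P(PQ₂)³·P(A)·P(J)³ / P(Z)² = (0.123)³·(0.0639)·(0.0284)³ / (0.00663)² = 6.20×10⁻⁵
ΔG = RT ln(Qp/Kp) = (8.314 J mol⁻¹ K⁻¹)(310 K) × ln(6.20×10⁻⁵/6.14×10⁻⁴)
   = (2.577 kJ/mol)(-2.293) = -5.91 kJ/mol
ΔG < 0, so the forward reaction is spontaneous (proceeds forward).

ΔG = -5.91 kJ/mol; the forward reaction is spontaneous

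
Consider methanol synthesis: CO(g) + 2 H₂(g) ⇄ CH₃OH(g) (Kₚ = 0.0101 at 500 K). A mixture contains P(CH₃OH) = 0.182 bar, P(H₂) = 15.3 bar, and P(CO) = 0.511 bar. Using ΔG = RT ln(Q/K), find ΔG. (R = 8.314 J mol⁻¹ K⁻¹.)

ΔG = -7.87 kJ/mol

Qₚ = P(CH₃OH) / (P(CO)·P(H₂)²) = (0.182) / ((0.511)·(15.3)²) = 0.00152
ΔG = RT ln(Qₚ/Kₚ) = (8.314 J mol⁻¹ K⁻¹)(500 K) × ln(0.00152/0.0101)
   = (4.157 kJ/mol)(-1.894) = -7.87 kJ/mol
ΔG < 0, so the forward reaction is spontaneous (proceeds forward).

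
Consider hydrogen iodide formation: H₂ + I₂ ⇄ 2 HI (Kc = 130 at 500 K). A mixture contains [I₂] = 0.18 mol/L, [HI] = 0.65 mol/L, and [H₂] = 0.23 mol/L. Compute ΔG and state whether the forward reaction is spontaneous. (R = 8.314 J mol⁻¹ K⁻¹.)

Qc = [HI]² / ([H₂]·[I₂]) = (0.65)² / ((0.23)·(0.18)) = 10.2
ΔG = RT ln(Qc/Kc) = (8.314 J mol⁻¹ K⁻¹)(500 K) × ln(10.2/130)
   = (4.157 kJ/mol)(-2.545) = -10.6 kJ/mol
ΔG < 0, so the forward reaction is spontaneous (proceeds forward).

ΔG = -10.6 kJ/mol; the forward reaction is spontaneous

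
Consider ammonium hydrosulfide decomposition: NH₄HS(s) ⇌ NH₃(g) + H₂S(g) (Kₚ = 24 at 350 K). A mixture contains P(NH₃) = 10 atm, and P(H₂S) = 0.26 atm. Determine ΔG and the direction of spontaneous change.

ΔG = -6.47 kJ/mol; the forward reaction is spontaneous

(NH₄HS is a pure solid — omitted from Qₚ.)
Qₚ = P(NH₃)·P(H₂S) = (10)·(0.26) = 2.60
ΔG = RT ln(Qₚ/Kₚ) = (8.314 J mol⁻¹ K⁻¹)(350 K) × ln(2.60/24)
   = (2.910 kJ/mol)(-2.223) = -6.47 kJ/mol
ΔG < 0, so the forward reaction is spontaneous (proceeds forward).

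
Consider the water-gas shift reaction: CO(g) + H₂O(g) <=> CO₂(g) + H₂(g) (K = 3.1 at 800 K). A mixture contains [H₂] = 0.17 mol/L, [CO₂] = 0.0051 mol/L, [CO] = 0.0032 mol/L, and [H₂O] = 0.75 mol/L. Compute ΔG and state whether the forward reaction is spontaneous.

ΔG = -14.3 kJ/mol; the forward reaction is spontaneous

Q = [CO₂]·[H₂] / ([CO]·[H₂O]) = (0.0051)·(0.17) / ((0.0032)·(0.75)) = 0.361
ΔG = RT ln(Q/K) = (8.314 J mol⁻¹ K⁻¹)(800 K) × ln(0.361/3.1)
   = (6.651 kJ/mol)(-2.150) = -14.3 kJ/mol
ΔG < 0, so the forward reaction is spontaneous (proceeds forward).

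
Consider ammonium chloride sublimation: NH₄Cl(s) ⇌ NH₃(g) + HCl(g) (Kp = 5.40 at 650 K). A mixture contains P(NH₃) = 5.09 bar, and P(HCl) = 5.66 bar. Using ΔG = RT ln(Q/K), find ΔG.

ΔG = 9.05 kJ/mol

(NH₄Cl is a pure solid — omitted from Qp.)
Qp = P(NH₃)·P(HCl) = (5.09)·(5.66) = 28.8
ΔG = RT ln(Qp/Kp) = (8.314 J mol⁻¹ K⁻¹)(650 K) × ln(28.8/5.40)
   = (5.404 kJ/mol)(1.674) = 9.05 kJ/mol
ΔG > 0, so the forward reaction is non-spontaneous (proceeds in reverse).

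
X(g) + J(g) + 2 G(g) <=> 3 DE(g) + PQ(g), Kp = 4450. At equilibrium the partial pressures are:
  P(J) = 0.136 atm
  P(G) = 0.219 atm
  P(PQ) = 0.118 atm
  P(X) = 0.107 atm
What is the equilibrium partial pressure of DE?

At equilibrium, Kp = P(DE)³·P(PQ) / (P(X)·P(J)·P(G)²) = 4450.
(P(DE))³·(0.118) / ((0.107)·(0.136)·(0.219)²) = 4450
P(DE)³ = 26.3 ⇒ P(DE) = 2.97 atm

P(DE) = 2.97 atm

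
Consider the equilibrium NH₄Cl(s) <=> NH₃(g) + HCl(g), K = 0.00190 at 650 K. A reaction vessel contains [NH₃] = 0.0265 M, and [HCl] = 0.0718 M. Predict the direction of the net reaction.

(NH₄Cl is a pure solid — omitted from Q.)
Q = [NH₃]·[HCl] = (0.0265)·(0.0718) = 0.00190
Q = 0.00190 = K, so the system is already at equilibrium.

at equilibrium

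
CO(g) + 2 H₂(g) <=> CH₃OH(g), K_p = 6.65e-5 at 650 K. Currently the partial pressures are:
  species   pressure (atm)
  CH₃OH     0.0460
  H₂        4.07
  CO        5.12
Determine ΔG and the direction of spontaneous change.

ΔG = 11.3 kJ/mol; the forward reaction is non-spontaneous

Q_p = P(CH₃OH) / (P(CO)·P(H₂)²) = (0.0460) / ((5.12)·(4.07)²) = 5.42e-4
ΔG = RT ln(Q_p/K_p) = (8.314 J mol⁻¹ K⁻¹)(650 K) × ln(5.42e-4/6.65e-5)
   = (5.404 kJ/mol)(2.098) = 11.3 kJ/mol
ΔG > 0, so the forward reaction is non-spontaneous (proceeds in reverse).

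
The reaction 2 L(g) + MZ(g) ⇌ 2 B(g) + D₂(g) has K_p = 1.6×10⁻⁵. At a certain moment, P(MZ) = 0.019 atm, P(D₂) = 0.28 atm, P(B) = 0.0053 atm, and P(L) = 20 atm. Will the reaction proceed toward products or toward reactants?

Q_p = P(B)²·P(D₂) / (P(L)²·P(MZ)) = (0.0053)²·(0.28) / ((20)²·(0.019)) = 1.0×10⁻⁶
Q_p = 1.0×10⁻⁶ < K_p = 1.6×10⁻⁵, so the forward reaction proceeds.

toward products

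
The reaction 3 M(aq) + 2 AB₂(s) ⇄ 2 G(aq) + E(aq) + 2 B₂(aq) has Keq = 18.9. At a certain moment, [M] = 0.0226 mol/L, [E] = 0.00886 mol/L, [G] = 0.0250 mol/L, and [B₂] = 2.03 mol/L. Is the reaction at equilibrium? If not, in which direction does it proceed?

(AB₂ is a pure solid — omitted from Q.)
Q = [G]²·[E]·[B₂]² / [M]³ = (0.0250)²·(0.00886)·(2.03)² / (0.0226)³ = 1.98
Q = 1.98 < Keq = 18.9, so the forward reaction proceeds.

in the forward direction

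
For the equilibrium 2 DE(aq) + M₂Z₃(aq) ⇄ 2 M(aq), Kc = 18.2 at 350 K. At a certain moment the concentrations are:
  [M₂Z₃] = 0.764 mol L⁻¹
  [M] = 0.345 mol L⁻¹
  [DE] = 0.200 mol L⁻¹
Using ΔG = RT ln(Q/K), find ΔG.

ΔG = -4.49 kJ/mol

Qc = [M]² / ([DE]²·[M₂Z₃]) = (0.345)² / ((0.200)²·(0.764)) = 3.89
ΔG = RT ln(Qc/Kc) = (8.314 J mol⁻¹ K⁻¹)(350 K) × ln(3.89/18.2)
   = (2.910 kJ/mol)(-1.543) = -4.49 kJ/mol
ΔG < 0, so the forward reaction is spontaneous (proceeds forward).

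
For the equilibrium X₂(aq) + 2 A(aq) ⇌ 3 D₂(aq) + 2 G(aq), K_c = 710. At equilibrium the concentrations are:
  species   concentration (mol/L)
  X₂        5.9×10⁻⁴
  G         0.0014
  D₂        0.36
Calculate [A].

[A] = 4.7×10⁻⁴ mol/L

At equilibrium, K_c = [D₂]³·[G]² / ([X₂]·[A]²) = 710.
(0.36)³·(0.0014)² / ((5.9×10⁻⁴)·([A])²) = 710
[A]² = 2.18×10⁻⁷ ⇒ [A] = 4.7×10⁻⁴ mol/L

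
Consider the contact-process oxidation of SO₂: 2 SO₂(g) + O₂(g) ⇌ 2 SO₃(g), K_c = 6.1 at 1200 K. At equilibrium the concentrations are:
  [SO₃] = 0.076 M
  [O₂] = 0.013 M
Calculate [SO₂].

[SO₂] = 0.27 M

At equilibrium, K_c = [SO₃]² / ([SO₂]²·[O₂]) = 6.1.
(0.076)² / (([SO₂])²·(0.013)) = 6.1
[SO₂]² = 0.0728 ⇒ [SO₂] = 0.27 M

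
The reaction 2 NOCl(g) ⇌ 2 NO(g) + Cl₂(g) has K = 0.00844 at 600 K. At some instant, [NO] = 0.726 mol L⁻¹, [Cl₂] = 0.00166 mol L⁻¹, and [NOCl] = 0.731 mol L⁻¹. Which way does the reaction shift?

in the forward direction

Q = [NO]²·[Cl₂] / [NOCl]² = (0.726)²·(0.00166) / (0.731)² = 0.00164
Q = 0.00164 < K = 0.00844, so the forward reaction proceeds.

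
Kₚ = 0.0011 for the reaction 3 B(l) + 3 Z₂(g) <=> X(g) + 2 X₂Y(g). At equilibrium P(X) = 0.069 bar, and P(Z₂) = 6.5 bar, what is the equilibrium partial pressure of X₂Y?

P(X₂Y) = 2.1 bar

(B is a pure liquid — omitted from Kₚ.)
At equilibrium, Kₚ = P(X)·P(X₂Y)² / P(Z₂)³ = 0.0011.
(0.069)·(P(X₂Y))² / (6.5)³ = 0.0011
P(X₂Y)² = 4.38 ⇒ P(X₂Y) = 2.1 bar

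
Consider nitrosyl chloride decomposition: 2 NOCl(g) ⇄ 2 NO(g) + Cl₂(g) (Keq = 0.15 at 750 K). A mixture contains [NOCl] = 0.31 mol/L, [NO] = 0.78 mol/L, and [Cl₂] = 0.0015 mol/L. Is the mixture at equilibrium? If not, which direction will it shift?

Q = [NO]²·[Cl₂] / [NOCl]² = (0.78)²·(0.0015) / (0.31)² = 0.0095
Q = 0.0095 < Keq = 0.15: net forward reaction.

no; Q < K, reaction proceeds forward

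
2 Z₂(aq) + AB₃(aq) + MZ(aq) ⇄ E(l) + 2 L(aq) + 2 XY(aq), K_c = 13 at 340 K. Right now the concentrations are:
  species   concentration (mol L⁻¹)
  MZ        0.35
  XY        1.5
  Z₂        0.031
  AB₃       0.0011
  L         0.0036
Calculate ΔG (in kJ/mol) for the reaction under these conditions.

ΔG = 5.09 kJ/mol

(E is a pure liquid — omitted from Q_c.)
Q_c = [L]²·[XY]² / ([Z₂]²·[AB₃]·[MZ]) = (0.0036)²·(1.5)² / ((0.031)²·(0.0011)·(0.35)) = 78.8
ΔG = RT ln(Q_c/K_c) = (8.314 J mol⁻¹ K⁻¹)(340 K) × ln(78.8/13)
   = (2.827 kJ/mol)(1.802) = 5.09 kJ/mol
ΔG > 0, so the forward reaction is non-spontaneous (proceeds in reverse).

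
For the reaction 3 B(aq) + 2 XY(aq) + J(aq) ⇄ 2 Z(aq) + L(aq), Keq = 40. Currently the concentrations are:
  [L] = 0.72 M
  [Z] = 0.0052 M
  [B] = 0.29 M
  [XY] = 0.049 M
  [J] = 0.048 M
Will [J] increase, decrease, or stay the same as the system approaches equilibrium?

decrease

Q = [Z]²·[L] / ([B]³·[XY]²·[J]) = (0.0052)²·(0.72) / ((0.29)³·(0.049)²·(0.048)) = 6.9
Q = 6.9 < Keq = 40: net forward reaction.
J is a reactant, so it decreases.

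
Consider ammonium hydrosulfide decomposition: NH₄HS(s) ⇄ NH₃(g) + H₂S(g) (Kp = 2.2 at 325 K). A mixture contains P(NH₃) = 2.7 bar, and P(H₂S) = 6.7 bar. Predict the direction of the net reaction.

(NH₄HS is a pure solid — omitted from Qp.)
Qp = P(NH₃)·P(H₂S) = (2.7)·(6.7) = 18
Qp = 18 > Kp = 2.2, so the reverse reaction proceeds.

to the left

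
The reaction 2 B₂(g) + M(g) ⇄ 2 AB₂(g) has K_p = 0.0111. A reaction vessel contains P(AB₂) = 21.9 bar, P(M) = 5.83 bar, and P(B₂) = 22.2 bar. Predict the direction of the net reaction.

Q_p = P(AB₂)² / (P(B₂)²·P(M)) = (21.9)² / ((22.2)²·(5.83)) = 0.167
Q_p = 0.167 > K_p = 0.0111, so the reverse reaction proceeds.

to the left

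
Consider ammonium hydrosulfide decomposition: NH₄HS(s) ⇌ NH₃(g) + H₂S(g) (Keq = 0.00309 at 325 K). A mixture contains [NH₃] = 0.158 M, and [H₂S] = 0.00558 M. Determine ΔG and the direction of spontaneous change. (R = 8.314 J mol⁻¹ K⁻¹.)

(NH₄HS is a pure solid — omitted from Q.)
Q = [NH₃]·[H₂S] = (0.158)·(0.00558) = 8.82×10⁻⁴
ΔG = RT ln(Q/Keq) = (8.314 J mol⁻¹ K⁻¹)(325 K) × ln(8.82×10⁻⁴/0.00309)
   = (2.702 kJ/mol)(-1.254) = -3.39 kJ/mol
ΔG < 0, so the forward reaction is spontaneous (proceeds forward).

ΔG = -3.39 kJ/mol; the forward reaction is spontaneous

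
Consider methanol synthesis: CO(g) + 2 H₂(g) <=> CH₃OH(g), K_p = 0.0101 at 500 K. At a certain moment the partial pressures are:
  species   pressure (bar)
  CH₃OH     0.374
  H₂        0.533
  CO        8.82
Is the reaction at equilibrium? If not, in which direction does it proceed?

in the reverse direction

Q_p = P(CH₃OH) / (P(CO)·P(H₂)²) = (0.374) / ((8.82)·(0.533)²) = 0.149
Q_p = 0.149 > K_p = 0.0101, so the reverse reaction proceeds.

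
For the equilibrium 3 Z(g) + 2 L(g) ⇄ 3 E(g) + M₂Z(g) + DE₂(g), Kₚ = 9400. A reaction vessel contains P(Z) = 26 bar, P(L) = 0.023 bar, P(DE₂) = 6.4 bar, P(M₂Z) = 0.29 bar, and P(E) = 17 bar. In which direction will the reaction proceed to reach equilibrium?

Qₚ = P(E)³·P(M₂Z)·P(DE₂) / (P(Z)³·P(L)²) = (17)³·(0.29)·(6.4) / ((26)³·(0.023)²) = 980
Qₚ = 980 < Kₚ = 9400, so the forward reaction proceeds.

to the right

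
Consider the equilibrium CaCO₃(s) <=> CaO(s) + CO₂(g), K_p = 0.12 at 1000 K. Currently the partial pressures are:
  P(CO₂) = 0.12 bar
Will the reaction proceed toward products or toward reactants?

(CaCO₃, CaO are pure solids — omitted from Q_p.)
Q_p = P(CO₂) = 0.12
Q_p = 0.12 = K_p, so the system is already at equilibrium.

no net change (already at equilibrium)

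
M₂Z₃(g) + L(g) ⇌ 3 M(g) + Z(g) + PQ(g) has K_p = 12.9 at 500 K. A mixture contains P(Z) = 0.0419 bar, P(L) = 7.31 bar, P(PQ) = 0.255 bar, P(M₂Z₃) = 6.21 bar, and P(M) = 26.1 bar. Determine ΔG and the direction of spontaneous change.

ΔG = -4.68 kJ/mol; the forward reaction is spontaneous

Q_p = P(M)³·P(Z)·P(PQ) / (P(M₂Z₃)·P(L)) = (26.1)³·(0.0419)·(0.255) / ((6.21)·(7.31)) = 4.18
ΔG = RT ln(Q_p/K_p) = (8.314 J mol⁻¹ K⁻¹)(500 K) × ln(4.18/12.9)
   = (4.157 kJ/mol)(-1.127) = -4.68 kJ/mol
ΔG < 0, so the forward reaction is spontaneous (proceeds forward).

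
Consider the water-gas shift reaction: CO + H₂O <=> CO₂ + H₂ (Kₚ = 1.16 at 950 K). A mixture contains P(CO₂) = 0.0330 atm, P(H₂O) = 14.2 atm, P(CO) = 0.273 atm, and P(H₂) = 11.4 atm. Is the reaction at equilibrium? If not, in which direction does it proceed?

forward (toward products)

Qₚ = P(CO₂)·P(H₂) / (P(CO)·P(H₂O)) = (0.0330)·(11.4) / ((0.273)·(14.2)) = 0.0970
Qₚ = 0.0970 < Kₚ = 1.16, so the forward reaction proceeds.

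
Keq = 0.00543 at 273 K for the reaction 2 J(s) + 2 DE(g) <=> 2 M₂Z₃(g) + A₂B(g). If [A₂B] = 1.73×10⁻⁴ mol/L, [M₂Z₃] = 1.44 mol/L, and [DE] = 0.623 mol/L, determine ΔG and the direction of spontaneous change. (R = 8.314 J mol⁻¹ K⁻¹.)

(J is a pure solid — omitted from Q.)
Q = [M₂Z₃]²·[A₂B] / [DE]² = (1.44)²·(1.73×10⁻⁴) / (0.623)² = 9.24×10⁻⁴
ΔG = RT ln(Q/Keq) = (8.314 J mol⁻¹ K⁻¹)(273 K) × ln(9.24×10⁻⁴/0.00543)
   = (2.270 kJ/mol)(-1.771) = -4.02 kJ/mol
ΔG < 0, so the forward reaction is spontaneous (proceeds forward).

ΔG = -4.02 kJ/mol; the forward reaction is spontaneous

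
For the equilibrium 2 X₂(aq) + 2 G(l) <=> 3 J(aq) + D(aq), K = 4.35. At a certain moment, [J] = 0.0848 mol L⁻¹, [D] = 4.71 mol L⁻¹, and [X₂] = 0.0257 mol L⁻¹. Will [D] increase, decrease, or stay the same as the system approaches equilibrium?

stay the same

(G is a pure liquid — omitted from Q.)
Q = [J]³·[D] / [X₂]² = (0.0848)³·(4.71) / (0.0257)² = 4.35
Q = 4.35 = K; the system is at equilibrium.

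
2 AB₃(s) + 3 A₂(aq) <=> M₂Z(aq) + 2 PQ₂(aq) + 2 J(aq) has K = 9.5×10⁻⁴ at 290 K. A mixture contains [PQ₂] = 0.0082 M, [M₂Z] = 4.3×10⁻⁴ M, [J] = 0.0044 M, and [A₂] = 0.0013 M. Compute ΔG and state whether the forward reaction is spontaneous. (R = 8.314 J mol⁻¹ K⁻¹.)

(AB₃ is a pure solid — omitted from Q.)
Q = [M₂Z]·[PQ₂]²·[J]² / [A₂]³ = (4.3×10⁻⁴)·(0.0082)²·(0.0044)² / (0.0013)³ = 2.55×10⁻⁴
ΔG = RT ln(Q/K) = (8.314 J mol⁻¹ K⁻¹)(290 K) × ln(2.55×10⁻⁴/9.5×10⁻⁴)
   = (2.411 kJ/mol)(-1.315) = -3.17 kJ/mol
ΔG < 0, so the forward reaction is spontaneous (proceeds forward).

ΔG = -3.17 kJ/mol; the forward reaction is spontaneous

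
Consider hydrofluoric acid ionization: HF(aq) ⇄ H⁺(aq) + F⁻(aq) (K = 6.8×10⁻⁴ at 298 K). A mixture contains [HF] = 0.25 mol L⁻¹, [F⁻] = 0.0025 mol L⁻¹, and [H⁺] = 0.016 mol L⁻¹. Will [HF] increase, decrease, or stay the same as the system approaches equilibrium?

Q = [H⁺]·[F⁻] / [HF] = (0.016)·(0.0025) / (0.25) = 1.6×10⁻⁴
Q = 1.6×10⁻⁴ < K = 6.8×10⁻⁴: net forward reaction.
HF is a reactant, so it decreases.

decrease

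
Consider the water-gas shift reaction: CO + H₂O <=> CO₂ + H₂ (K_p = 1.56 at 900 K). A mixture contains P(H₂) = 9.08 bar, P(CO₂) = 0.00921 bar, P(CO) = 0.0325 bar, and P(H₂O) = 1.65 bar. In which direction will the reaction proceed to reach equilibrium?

neither direction; the system is at equilibrium

Q_p = P(CO₂)·P(H₂) / (P(CO)·P(H₂O)) = (0.00921)·(9.08) / ((0.0325)·(1.65)) = 1.56
Q_p = 1.56 = K_p, so the system is already at equilibrium.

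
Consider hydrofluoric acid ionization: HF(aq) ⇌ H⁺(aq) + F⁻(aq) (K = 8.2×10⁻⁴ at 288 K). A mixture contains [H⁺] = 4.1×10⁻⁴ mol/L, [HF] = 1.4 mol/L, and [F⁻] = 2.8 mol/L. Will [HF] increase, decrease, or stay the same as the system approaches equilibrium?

Q = [H⁺]·[F⁻] / [HF] = (4.1×10⁻⁴)·(2.8) / (1.4) = 8.2×10⁻⁴
Q = 8.2×10⁻⁴ = K; the system is at equilibrium.

stay the same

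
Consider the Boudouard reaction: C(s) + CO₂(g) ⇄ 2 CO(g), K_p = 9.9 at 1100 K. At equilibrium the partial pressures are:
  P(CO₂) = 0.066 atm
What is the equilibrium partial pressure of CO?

P(CO) = 0.81 atm

(C is a pure solid — omitted from K_p.)
At equilibrium, K_p = P(CO)² / P(CO₂) = 9.9.
(P(CO))² / (0.066) = 9.9
P(CO)² = 0.653 ⇒ P(CO) = 0.81 atm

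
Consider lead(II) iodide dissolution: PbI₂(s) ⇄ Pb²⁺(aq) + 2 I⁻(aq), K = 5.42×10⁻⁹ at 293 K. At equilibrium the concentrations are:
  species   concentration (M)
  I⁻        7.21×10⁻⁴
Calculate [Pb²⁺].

(PbI₂ is a pure solid — omitted from K.)
At equilibrium, K = [Pb²⁺]·[I⁻]² = 5.42×10⁻⁹.
([Pb²⁺])·(7.21×10⁻⁴)² = 5.42×10⁻⁹
[Pb²⁺] = 0.0104 M

[Pb²⁺] = 0.0104 M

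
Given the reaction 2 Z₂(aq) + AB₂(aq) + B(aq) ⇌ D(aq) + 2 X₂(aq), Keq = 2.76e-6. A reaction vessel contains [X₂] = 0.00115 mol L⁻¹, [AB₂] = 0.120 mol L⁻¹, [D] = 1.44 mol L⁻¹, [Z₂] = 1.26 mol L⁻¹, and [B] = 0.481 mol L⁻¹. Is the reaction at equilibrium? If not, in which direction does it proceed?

toward reactants

Q = [D]·[X₂]² / ([Z₂]²·[AB₂]·[B]) = (1.44)·(0.00115)² / ((1.26)²·(0.120)·(0.481)) = 2.08e-5
Q = 2.08e-5 > Keq = 2.76e-6, so the reverse reaction proceeds.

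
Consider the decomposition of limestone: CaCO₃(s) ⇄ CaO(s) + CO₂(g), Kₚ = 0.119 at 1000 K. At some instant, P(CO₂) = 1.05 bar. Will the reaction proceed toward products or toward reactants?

reverse (toward reactants)

(CaCO₃, CaO are pure solids — omitted from Qₚ.)
Qₚ = P(CO₂) = 1.05
Qₚ = 1.05 > Kₚ = 0.119, so the reverse reaction proceeds.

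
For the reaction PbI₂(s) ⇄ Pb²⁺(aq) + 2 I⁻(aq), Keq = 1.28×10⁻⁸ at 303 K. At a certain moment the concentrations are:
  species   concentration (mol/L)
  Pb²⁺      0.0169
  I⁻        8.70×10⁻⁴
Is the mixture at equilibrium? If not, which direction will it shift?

(PbI₂ is a pure solid — omitted from Q.)
Q = [Pb²⁺]·[I⁻]² = (0.0169)·(8.70×10⁻⁴)² = 1.28×10⁻⁸
Q = 1.28×10⁻⁸ = Keq; the system is at equilibrium.

yes, at equilibrium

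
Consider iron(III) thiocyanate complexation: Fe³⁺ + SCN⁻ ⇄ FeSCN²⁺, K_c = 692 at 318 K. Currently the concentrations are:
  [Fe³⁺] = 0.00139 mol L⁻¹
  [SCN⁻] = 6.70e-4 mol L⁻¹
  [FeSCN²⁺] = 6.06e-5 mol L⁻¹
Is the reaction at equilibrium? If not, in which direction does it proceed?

Q_c = [FeSCN²⁺] / ([Fe³⁺]·[SCN⁻]) = (6.06e-5) / ((0.00139)·(6.70e-4)) = 65.1
Q_c = 65.1 < K_c = 692, so the forward reaction proceeds.

to the right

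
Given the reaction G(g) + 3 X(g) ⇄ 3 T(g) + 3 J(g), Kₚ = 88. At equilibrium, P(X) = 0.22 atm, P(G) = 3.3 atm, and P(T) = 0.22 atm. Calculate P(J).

P(J) = 6.6 atm

At equilibrium, Kₚ = P(T)³·P(J)³ / (P(G)·P(X)³) = 88.
(0.22)³·(P(J))³ / ((3.3)·(0.22)³) = 88
P(J)³ = 290 ⇒ P(J) = 6.6 atm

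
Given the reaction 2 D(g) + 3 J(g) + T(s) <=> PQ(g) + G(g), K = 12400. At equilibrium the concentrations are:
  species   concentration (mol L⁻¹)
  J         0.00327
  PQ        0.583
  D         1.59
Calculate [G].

(T is a pure solid — omitted from K.)
At equilibrium, K = [PQ]·[G] / ([D]²·[J]³) = 12400.
(0.583)·([G]) / ((1.59)²·(0.00327)³) = 12400
[G] = 0.00188 mol L⁻¹

[G] = 0.00188 mol L⁻¹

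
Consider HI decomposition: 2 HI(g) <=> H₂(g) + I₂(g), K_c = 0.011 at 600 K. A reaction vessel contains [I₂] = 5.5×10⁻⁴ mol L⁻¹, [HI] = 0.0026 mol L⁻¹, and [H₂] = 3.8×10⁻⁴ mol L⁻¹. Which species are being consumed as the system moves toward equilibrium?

Q_c = [H₂]·[I₂] / [HI]² = (3.8×10⁻⁴)·(5.5×10⁻⁴) / (0.0026)² = 0.031
Q_c = 0.031 > K_c = 0.011: net reverse reaction.

H₂, I₂ (products)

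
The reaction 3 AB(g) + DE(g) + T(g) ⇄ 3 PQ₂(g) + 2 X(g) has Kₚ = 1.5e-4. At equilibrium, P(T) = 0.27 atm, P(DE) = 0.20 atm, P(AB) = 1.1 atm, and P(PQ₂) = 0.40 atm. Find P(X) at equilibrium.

P(X) = 0.013 atm

At equilibrium, Kₚ = P(PQ₂)³·P(X)² / (P(AB)³·P(DE)·P(T)) = 1.5e-4.
(0.40)³·(P(X))² / ((1.1)³·(0.20)·(0.27)) = 1.5e-4
P(X)² = 1.68e-4 ⇒ P(X) = 0.013 atm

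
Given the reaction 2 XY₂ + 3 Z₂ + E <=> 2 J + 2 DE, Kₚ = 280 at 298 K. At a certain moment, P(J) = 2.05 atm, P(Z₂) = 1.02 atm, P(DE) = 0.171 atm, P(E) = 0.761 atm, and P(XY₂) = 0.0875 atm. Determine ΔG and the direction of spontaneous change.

ΔG = -6.55 kJ/mol; the forward reaction is spontaneous

Qₚ = P(J)²·P(DE)² / (P(XY₂)²·P(Z₂)³·P(E)) = (2.05)²·(0.171)² / ((0.0875)²·(1.02)³·(0.761)) = 19.9
ΔG = RT ln(Qₚ/Kₚ) = (8.314 J mol⁻¹ K⁻¹)(298 K) × ln(19.9/280)
   = (2.478 kJ/mol)(-2.644) = -6.55 kJ/mol
ΔG < 0, so the forward reaction is spontaneous (proceeds forward).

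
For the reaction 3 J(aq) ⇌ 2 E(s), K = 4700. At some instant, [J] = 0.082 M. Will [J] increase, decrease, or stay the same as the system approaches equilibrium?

(E is a pure solid — omitted from Q.)
Q = 1 / [J]³ = 1 / (0.082)³ = 1800
Q = 1800 < K = 4700: net forward reaction.
J is a reactant, so it decreases.

decrease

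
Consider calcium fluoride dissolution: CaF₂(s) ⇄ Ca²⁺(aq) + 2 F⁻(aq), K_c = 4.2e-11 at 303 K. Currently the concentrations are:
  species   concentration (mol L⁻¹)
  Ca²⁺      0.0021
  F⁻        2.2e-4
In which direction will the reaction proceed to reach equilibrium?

(CaF₂ is a pure solid — omitted from Q_c.)
Q_c = [Ca²⁺]·[F⁻]² = (0.0021)·(2.2e-4)² = 1.0e-10
Q_c = 1.0e-10 > K_c = 4.2e-11, so the reverse reaction proceeds.

in the reverse direction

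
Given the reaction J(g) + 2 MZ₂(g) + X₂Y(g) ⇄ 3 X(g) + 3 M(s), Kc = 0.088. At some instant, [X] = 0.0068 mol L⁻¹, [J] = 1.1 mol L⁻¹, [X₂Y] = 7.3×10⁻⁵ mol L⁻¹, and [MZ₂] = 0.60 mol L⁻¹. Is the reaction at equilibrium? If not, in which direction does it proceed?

forward (toward products)

(M is a pure solid — omitted from Qc.)
Qc = [X]³ / ([J]·[MZ₂]²·[X₂Y]) = (0.0068)³ / ((1.1)·(0.60)²·(7.3×10⁻⁵)) = 0.011
Qc = 0.011 < Kc = 0.088, so the forward reaction proceeds.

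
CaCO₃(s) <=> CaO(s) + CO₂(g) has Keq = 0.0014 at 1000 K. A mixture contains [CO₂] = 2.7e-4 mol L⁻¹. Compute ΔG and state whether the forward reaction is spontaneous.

ΔG = -13.7 kJ/mol; the forward reaction is spontaneous

(CaCO₃, CaO are pure solids — omitted from Q.)
Q = [CO₂] = 2.70e-4
ΔG = RT ln(Q/Keq) = (8.314 J mol⁻¹ K⁻¹)(1000 K) × ln(2.70e-4/0.0014)
   = (8.314 kJ/mol)(-1.646) = -13.7 kJ/mol
ΔG < 0, so the forward reaction is spontaneous (proceeds forward).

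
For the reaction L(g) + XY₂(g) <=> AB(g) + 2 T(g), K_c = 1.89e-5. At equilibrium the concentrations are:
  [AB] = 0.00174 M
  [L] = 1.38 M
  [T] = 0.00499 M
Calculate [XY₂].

At equilibrium, K_c = [AB]·[T]² / ([L]·[XY₂]) = 1.89e-5.
(0.00174)·(0.00499)² / ((1.38)·([XY₂])) = 1.89e-5
[XY₂] = 0.00166 M

[XY₂] = 0.00166 M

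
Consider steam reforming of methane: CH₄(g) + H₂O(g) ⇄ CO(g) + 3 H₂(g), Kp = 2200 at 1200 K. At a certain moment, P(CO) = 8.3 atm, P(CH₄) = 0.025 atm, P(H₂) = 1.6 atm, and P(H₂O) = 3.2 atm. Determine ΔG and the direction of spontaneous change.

ΔG = -16.4 kJ/mol; the forward reaction is spontaneous

Qp = P(CO)·P(H₂)³ / (P(CH₄)·P(H₂O)) = (8.3)·(1.6)³ / ((0.025)·(3.2)) = 425
ΔG = RT ln(Qp/Kp) = (8.314 J mol⁻¹ K⁻¹)(1200 K) × ln(425/2200)
   = (9.977 kJ/mol)(-1.644) = -16.4 kJ/mol
ΔG < 0, so the forward reaction is spontaneous (proceeds forward).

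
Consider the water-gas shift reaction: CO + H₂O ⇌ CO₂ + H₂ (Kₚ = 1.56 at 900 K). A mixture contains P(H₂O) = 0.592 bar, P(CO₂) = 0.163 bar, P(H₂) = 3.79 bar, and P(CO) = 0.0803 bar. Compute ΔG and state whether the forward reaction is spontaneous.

ΔG = 15.9 kJ/mol; the forward reaction is non-spontaneous

Qₚ = P(CO₂)·P(H₂) / (P(CO)·P(H₂O)) = (0.163)·(3.79) / ((0.0803)·(0.592)) = 13.0
ΔG = RT ln(Qₚ/Kₚ) = (8.314 J mol⁻¹ K⁻¹)(900 K) × ln(13.0/1.56)
   = (7.483 kJ/mol)(2.120) = 15.9 kJ/mol
ΔG > 0, so the forward reaction is non-spontaneous (proceeds in reverse).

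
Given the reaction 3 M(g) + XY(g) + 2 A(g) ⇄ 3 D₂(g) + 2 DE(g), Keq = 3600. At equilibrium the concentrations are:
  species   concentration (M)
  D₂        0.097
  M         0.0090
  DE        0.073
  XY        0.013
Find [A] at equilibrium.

[A] = 0.38 M

At equilibrium, Keq = [D₂]³·[DE]² / ([M]³·[XY]·[A]²) = 3600.
(0.097)³·(0.073)² / ((0.0090)³·(0.013)·([A])²) = 3600
[A]² = 0.143 ⇒ [A] = 0.38 M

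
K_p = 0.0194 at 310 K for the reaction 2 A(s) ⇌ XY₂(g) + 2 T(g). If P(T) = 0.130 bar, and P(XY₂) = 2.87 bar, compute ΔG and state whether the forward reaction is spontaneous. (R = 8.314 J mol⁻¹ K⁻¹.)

(A is a pure solid — omitted from Q_p.)
Q_p = P(XY₂)·P(T)² = (2.87)·(0.130)² = 0.0485
ΔG = RT ln(Q_p/K_p) = (8.314 J mol⁻¹ K⁻¹)(310 K) × ln(0.0485/0.0194)
   = (2.577 kJ/mol)(0.9163) = 2.36 kJ/mol
ΔG > 0, so the forward reaction is non-spontaneous (proceeds in reverse).

ΔG = 2.36 kJ/mol; the forward reaction is non-spontaneous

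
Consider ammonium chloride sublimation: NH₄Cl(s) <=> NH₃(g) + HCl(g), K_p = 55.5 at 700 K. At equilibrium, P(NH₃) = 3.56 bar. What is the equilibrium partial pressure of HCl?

P(HCl) = 15.6 bar

(NH₄Cl is a pure solid — omitted from K_p.)
At equilibrium, K_p = P(NH₃)·P(HCl) = 55.5.
(3.56)·(P(HCl)) = 55.5
P(HCl) = 15.6 bar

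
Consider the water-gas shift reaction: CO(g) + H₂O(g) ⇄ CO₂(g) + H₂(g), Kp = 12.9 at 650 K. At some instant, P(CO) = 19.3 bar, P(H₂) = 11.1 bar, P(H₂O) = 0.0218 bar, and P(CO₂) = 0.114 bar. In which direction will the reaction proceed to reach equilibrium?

Qp = P(CO₂)·P(H₂) / (P(CO)·P(H₂O)) = (0.114)·(11.1) / ((19.3)·(0.0218)) = 3.01
Qp = 3.01 < Kp = 12.9, so the forward reaction proceeds.

in the forward direction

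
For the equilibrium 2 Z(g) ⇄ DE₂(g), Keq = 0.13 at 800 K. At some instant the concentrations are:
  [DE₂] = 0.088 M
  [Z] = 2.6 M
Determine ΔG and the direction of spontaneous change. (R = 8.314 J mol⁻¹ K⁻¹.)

Q = [DE₂] / [Z]² = (0.088) / (2.6)² = 0.0130
ΔG = RT ln(Q/Keq) = (8.314 J mol⁻¹ K⁻¹)(800 K) × ln(0.0130/0.13)
   = (6.651 kJ/mol)(-2.303) = -15.3 kJ/mol
ΔG < 0, so the forward reaction is spontaneous (proceeds forward).

ΔG = -15.3 kJ/mol; the forward reaction is spontaneous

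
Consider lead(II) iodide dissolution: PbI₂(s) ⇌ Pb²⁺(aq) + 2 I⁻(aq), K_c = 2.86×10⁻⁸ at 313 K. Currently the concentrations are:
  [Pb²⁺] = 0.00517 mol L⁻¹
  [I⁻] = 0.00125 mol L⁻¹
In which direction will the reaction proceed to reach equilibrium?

forward (toward products)

(PbI₂ is a pure solid — omitted from Q_c.)
Q_c = [Pb²⁺]·[I⁻]² = (0.00517)·(0.00125)² = 8.08×10⁻⁹
Q_c = 8.08×10⁻⁹ < K_c = 2.86×10⁻⁸, so the forward reaction proceeds.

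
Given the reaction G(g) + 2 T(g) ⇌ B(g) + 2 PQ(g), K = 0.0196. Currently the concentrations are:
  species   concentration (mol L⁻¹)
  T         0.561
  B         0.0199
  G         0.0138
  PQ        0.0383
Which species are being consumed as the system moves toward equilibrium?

G, T (reactants)

Q = [B]·[PQ]² / ([G]·[T]²) = (0.0199)·(0.0383)² / ((0.0138)·(0.561)²) = 0.00672
Q = 0.00672 < K = 0.0196: net forward reaction.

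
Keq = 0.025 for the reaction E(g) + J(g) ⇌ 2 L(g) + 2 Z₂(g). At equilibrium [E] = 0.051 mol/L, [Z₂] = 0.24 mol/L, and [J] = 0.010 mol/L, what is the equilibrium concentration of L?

At equilibrium, Keq = [L]²·[Z₂]² / ([E]·[J]) = 0.025.
([L])²·(0.24)² / ((0.051)·(0.010)) = 0.025
[L]² = 2.21e-4 ⇒ [L] = 0.015 mol/L

[L] = 0.015 mol/L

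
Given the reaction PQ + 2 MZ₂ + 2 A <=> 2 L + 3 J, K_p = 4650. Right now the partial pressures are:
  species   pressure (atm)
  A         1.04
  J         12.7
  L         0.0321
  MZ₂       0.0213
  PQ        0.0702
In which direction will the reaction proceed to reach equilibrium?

Q_p = P(L)²·P(J)³ / (P(PQ)·P(MZ₂)²·P(A)²) = (0.0321)²·(12.7)³ / ((0.0702)·(0.0213)²·(1.04)²) = 61300
Q_p = 61300 > K_p = 4650, so the reverse reaction proceeds.

toward reactants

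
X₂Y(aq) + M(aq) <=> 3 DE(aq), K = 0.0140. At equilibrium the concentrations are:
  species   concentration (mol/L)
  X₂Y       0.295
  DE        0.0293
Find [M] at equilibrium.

[M] = 0.00609 mol/L

At equilibrium, K = [DE]³ / ([X₂Y]·[M]) = 0.0140.
(0.0293)³ / ((0.295)·([M])) = 0.0140
[M] = 0.00609 mol/L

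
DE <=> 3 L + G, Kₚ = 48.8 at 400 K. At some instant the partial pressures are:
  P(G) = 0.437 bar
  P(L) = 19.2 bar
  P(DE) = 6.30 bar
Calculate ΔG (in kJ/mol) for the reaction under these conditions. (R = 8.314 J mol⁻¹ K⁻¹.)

ΔG = 7.68 kJ/mol

Qₚ = P(L)³·P(G) / P(DE) = (19.2)³·(0.437) / (6.30) = 491
ΔG = RT ln(Qₚ/Kₚ) = (8.314 J mol⁻¹ K⁻¹)(400 K) × ln(491/48.8)
   = (3.326 kJ/mol)(2.309) = 7.68 kJ/mol
ΔG > 0, so the forward reaction is non-spontaneous (proceeds in reverse).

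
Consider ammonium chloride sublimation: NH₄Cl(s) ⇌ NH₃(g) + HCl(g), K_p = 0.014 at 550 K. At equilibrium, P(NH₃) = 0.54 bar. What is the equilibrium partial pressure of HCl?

(NH₄Cl is a pure solid — omitted from K_p.)
At equilibrium, K_p = P(NH₃)·P(HCl) = 0.014.
(0.54)·(P(HCl)) = 0.014
P(HCl) = 0.0259 = 0.026 bar

P(HCl) = 0.026 bar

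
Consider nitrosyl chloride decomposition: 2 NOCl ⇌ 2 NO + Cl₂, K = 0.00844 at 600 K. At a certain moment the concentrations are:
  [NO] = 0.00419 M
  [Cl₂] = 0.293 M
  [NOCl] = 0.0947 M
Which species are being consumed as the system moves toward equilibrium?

NOCl (reactants)

Q = [NO]²·[Cl₂] / [NOCl]² = (0.00419)²·(0.293) / (0.0947)² = 5.74×10⁻⁴
Q = 5.74×10⁻⁴ < K = 0.00844: net forward reaction.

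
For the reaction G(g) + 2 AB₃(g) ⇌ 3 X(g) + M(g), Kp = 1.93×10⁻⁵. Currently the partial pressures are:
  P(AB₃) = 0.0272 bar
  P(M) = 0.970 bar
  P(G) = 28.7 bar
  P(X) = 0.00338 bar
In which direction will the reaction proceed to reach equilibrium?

in the forward direction

Qp = P(X)³·P(M) / (P(G)·P(AB₃)²) = (0.00338)³·(0.970) / ((28.7)·(0.0272)²) = 1.76×10⁻⁶
Qp = 1.76×10⁻⁶ < Kp = 1.93×10⁻⁵, so the forward reaction proceeds.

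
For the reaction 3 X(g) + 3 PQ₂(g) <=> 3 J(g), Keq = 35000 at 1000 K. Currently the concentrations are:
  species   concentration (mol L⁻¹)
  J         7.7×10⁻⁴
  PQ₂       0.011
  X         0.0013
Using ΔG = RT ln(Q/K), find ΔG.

Q = [J]³ / ([X]³·[PQ₂]³) = (7.7×10⁻⁴)³ / ((0.0013)³·(0.011)³) = 1.56×10⁵
ΔG = RT ln(Q/Keq) = (8.314 J mol⁻¹ K⁻¹)(1000 K) × ln(1.56×10⁵/35000)
   = (8.314 kJ/mol)(1.495) = 12.4 kJ/mol
ΔG > 0, so the forward reaction is non-spontaneous (proceeds in reverse).

ΔG = 12.4 kJ/mol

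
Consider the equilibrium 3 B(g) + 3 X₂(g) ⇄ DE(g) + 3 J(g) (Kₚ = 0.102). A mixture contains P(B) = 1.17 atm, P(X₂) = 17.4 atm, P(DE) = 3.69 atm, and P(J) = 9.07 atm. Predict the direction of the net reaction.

reverse (toward reactants)

Qₚ = P(DE)·P(J)³ / (P(B)³·P(X₂)³) = (3.69)·(9.07)³ / ((1.17)³·(17.4)³) = 0.326
Qₚ = 0.326 > Kₚ = 0.102, so the reverse reaction proceeds.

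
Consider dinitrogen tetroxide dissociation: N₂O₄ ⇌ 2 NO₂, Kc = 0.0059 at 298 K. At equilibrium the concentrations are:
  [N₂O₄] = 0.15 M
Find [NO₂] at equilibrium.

[NO₂] = 0.030 M

At equilibrium, Kc = [NO₂]² / [N₂O₄] = 0.0059.
([NO₂])² / (0.15) = 0.0059
[NO₂]² = 8.85e-4 ⇒ [NO₂] = 0.030 M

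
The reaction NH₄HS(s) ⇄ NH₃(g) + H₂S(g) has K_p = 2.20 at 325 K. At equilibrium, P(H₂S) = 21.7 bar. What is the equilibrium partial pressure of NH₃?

P(NH₃) = 0.101 bar

(NH₄HS is a pure solid — omitted from K_p.)
At equilibrium, K_p = P(NH₃)·P(H₂S) = 2.20.
(P(NH₃))·(21.7) = 2.20
P(NH₃) = 0.101 bar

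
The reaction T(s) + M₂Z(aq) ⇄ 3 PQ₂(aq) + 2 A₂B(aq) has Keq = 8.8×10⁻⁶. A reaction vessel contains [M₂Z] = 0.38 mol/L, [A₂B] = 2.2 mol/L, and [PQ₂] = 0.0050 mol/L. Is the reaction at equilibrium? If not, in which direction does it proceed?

forward (toward products)

(T is a pure solid — omitted from Q.)
Q = [PQ₂]³·[A₂B]² / [M₂Z] = (0.0050)³·(2.2)² / (0.38) = 1.6×10⁻⁶
Q = 1.6×10⁻⁶ < Keq = 8.8×10⁻⁶, so the forward reaction proceeds.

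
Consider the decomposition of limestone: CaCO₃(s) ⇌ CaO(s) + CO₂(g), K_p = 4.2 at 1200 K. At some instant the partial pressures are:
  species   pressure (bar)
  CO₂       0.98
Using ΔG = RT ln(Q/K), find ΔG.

ΔG = -14.5 kJ/mol

(CaCO₃, CaO are pure solids — omitted from Q_p.)
Q_p = P(CO₂) = 0.980
ΔG = RT ln(Q_p/K_p) = (8.314 J mol⁻¹ K⁻¹)(1200 K) × ln(0.980/4.2)
   = (9.977 kJ/mol)(-1.455) = -14.5 kJ/mol
ΔG < 0, so the forward reaction is spontaneous (proceeds forward).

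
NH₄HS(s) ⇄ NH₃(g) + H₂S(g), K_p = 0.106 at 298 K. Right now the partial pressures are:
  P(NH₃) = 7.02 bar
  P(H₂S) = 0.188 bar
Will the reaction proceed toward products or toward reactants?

in the reverse direction

(NH₄HS is a pure solid — omitted from Q_p.)
Q_p = P(NH₃)·P(H₂S) = (7.02)·(0.188) = 1.32
Q_p = 1.32 > K_p = 0.106, so the reverse reaction proceeds.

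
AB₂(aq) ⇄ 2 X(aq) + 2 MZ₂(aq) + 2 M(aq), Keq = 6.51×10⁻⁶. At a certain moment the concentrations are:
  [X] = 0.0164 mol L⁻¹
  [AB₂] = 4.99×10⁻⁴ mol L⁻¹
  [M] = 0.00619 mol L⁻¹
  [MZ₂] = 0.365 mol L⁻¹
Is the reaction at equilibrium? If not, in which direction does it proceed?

forward (toward products)

Q = [X]²·[MZ₂]²·[M]² / [AB₂] = (0.0164)²·(0.365)²·(0.00619)² / (4.99×10⁻⁴) = 2.75×10⁻⁶
Q = 2.75×10⁻⁶ < Keq = 6.51×10⁻⁶, so the forward reaction proceeds.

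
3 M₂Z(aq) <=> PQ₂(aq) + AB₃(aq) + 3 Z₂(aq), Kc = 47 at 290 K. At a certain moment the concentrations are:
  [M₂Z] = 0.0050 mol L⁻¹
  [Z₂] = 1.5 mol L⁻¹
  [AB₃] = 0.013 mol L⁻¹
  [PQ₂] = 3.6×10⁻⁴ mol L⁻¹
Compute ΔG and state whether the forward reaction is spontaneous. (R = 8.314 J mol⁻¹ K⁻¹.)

Qc = [PQ₂]·[AB₃]·[Z₂]³ / [M₂Z]³ = (3.6×10⁻⁴)·(0.013)·(1.5)³ / (0.0050)³ = 126
ΔG = RT ln(Qc/Kc) = (8.314 J mol⁻¹ K⁻¹)(290 K) × ln(126/47)
   = (2.411 kJ/mol)(0.9861) = 2.38 kJ/mol
ΔG > 0, so the forward reaction is non-spontaneous (proceeds in reverse).

ΔG = 2.38 kJ/mol; the forward reaction is non-spontaneous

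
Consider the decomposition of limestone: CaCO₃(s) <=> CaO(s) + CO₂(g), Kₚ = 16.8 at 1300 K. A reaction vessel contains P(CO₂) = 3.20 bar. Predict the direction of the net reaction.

forward (toward products)

(CaCO₃, CaO are pure solids — omitted from Qₚ.)
Qₚ = P(CO₂) = 3.20
Qₚ = 3.20 < Kₚ = 16.8, so the forward reaction proceeds.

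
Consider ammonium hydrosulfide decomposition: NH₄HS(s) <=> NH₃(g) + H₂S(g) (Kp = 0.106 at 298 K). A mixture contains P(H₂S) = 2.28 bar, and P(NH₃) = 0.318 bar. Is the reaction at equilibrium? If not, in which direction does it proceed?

in the reverse direction

(NH₄HS is a pure solid — omitted from Qp.)
Qp = P(NH₃)·P(H₂S) = (0.318)·(2.28) = 0.725
Qp = 0.725 > Kp = 0.106, so the reverse reaction proceeds.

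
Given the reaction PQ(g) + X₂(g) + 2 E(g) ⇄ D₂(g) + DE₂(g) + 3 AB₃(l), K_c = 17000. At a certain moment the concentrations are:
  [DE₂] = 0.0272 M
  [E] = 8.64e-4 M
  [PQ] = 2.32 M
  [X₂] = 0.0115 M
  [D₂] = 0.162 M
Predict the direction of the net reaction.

to the left

(AB₃ is a pure liquid — omitted from Q_c.)
Q_c = [D₂]·[DE₂] / ([PQ]·[X₂]·[E]²) = (0.162)·(0.0272) / ((2.32)·(0.0115)·(8.64e-4)²) = 2.21e5
Q_c = 2.21e5 > K_c = 17000, so the reverse reaction proceeds.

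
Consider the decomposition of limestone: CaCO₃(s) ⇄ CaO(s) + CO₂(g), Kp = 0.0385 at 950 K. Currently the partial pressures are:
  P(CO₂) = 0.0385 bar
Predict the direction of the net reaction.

(CaCO₃, CaO are pure solids — omitted from Qp.)
Qp = P(CO₂) = 0.0385
Qp = 0.0385 = Kp, so the system is already at equilibrium.

no net change (already at equilibrium)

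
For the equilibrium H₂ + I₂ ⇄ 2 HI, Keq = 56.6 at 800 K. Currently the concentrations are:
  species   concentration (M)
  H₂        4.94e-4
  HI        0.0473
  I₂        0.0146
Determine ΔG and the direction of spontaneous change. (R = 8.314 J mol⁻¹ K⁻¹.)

ΔG = 11.3 kJ/mol; the forward reaction is non-spontaneous

Q = [HI]² / ([H₂]·[I₂]) = (0.0473)² / ((4.94e-4)·(0.0146)) = 310
ΔG = RT ln(Q/Keq) = (8.314 J mol⁻¹ K⁻¹)(800 K) × ln(310/56.6)
   = (6.651 kJ/mol)(1.701) = 11.3 kJ/mol
ΔG > 0, so the forward reaction is non-spontaneous (proceeds in reverse).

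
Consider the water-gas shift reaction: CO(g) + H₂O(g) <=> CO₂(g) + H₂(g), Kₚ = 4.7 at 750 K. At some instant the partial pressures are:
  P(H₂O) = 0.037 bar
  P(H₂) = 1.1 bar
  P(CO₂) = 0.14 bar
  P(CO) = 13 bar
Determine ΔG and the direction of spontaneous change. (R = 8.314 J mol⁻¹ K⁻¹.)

Qₚ = P(CO₂)·P(H₂) / (P(CO)·P(H₂O)) = (0.14)·(1.1) / ((13)·(0.037)) = 0.320
ΔG = RT ln(Qₚ/Kₚ) = (8.314 J mol⁻¹ K⁻¹)(750 K) × ln(0.320/4.7)
   = (6.236 kJ/mol)(-2.687) = -16.8 kJ/mol
ΔG < 0, so the forward reaction is spontaneous (proceeds forward).

ΔG = -16.8 kJ/mol; the forward reaction is spontaneous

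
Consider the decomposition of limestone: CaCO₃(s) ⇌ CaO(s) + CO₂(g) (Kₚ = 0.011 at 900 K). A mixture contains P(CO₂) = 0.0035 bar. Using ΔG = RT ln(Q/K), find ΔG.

(CaCO₃, CaO are pure solids — omitted from Qₚ.)
Qₚ = P(CO₂) = 0.00350
ΔG = RT ln(Qₚ/Kₚ) = (8.314 J mol⁻¹ K⁻¹)(900 K) × ln(0.00350/0.011)
   = (7.483 kJ/mol)(-1.145) = -8.57 kJ/mol
ΔG < 0, so the forward reaction is spontaneous (proceeds forward).

ΔG = -8.57 kJ/mol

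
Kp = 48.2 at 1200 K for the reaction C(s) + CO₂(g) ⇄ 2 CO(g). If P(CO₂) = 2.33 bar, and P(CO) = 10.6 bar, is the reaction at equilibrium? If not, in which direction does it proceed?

(C is a pure solid — omitted from Qp.)
Qp = P(CO)² / P(CO₂) = (10.6)² / (2.33) = 48.2
Qp = 48.2 = Kp, so the system is already at equilibrium.

neither direction; the system is at equilibrium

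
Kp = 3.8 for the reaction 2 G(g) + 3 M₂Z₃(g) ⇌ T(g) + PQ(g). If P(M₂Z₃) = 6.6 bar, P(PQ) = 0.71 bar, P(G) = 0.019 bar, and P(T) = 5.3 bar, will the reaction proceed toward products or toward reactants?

in the reverse direction

Qp = P(T)·P(PQ) / (P(G)²·P(M₂Z₃)³) = (5.3)·(0.71) / ((0.019)²·(6.6)³) = 36
Qp = 36 > Kp = 3.8, so the reverse reaction proceeds.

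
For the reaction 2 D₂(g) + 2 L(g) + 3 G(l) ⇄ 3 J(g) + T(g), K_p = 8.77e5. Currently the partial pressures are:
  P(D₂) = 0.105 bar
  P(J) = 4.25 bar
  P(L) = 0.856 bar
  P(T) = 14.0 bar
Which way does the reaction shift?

(G is a pure liquid — omitted from Q_p.)
Q_p = P(J)³·P(T) / (P(D₂)²·P(L)²) = (4.25)³·(14.0) / ((0.105)²·(0.856)²) = 1.33e5
Q_p = 1.33e5 < K_p = 8.77e5, so the forward reaction proceeds.

toward products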